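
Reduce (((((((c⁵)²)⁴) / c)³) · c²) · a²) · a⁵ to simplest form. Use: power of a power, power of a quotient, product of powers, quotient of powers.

a⁷c¹¹⁹

(((((((c⁵)²)⁴) / c)³) · c²) · a²) · a⁵
= (((((((c⁵)²)⁴)³) / (c³)) · c²) · a²) · a⁵    [power of a quotient]
= ((((((c⁵)²)¹²) / (c³)) · c²) · a²) · a⁵    [power of a power]
= (((((c⁵)²⁴) / (c³)) · c²) · a²) · a⁵    [power of a power]
= (((c¹²⁰ / (c³)) · c²) · a²) · a⁵    [power of a power]
= ((c¹¹⁷ · c²) · a²) · a⁵    [quotient of powers]
= (c¹¹⁹ · a²) · a⁵    [product of powers]
= a⁷c¹¹⁹    [product of powers]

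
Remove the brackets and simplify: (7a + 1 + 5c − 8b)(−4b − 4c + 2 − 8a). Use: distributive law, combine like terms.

(7a + 1 + 5c − 8b)(−4b − 4c + 2 − 8a)
= −28ab − 28ac + 14a − 56a^2 − 4b − 4c + 2 − 8a − 20bc − 20c^2 + 10c − 40ac + 32b^2 + 32bc − 16b + 64ab    [distributive law]
= 36ab − 68ac + 6a − 56a^2 − 20b + 6c + 2 + 12bc − 20c^2 + 32b^2    [combine like terms]

36ab − 68ac + 6a − 56a^2 − 20b + 6c + 2 + 12bc − 20c^2 + 32b^2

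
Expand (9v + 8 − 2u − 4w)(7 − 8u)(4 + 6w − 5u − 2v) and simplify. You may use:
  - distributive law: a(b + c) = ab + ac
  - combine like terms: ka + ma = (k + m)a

(9v + 8 − 2u − 4w)(7 − 8u)(4 + 6w − 5u − 2v)
= (63v − 72uv + 56 − 64u − 14u + 16u^2 − 28w + 32uw)(4 + 6w − 5u − 2v)    [distributive law]
= (63v − 72uv + 56 − 78u + 16u^2 − 28w + 32uw)(4 + 6w − 5u − 2v)    [combine like terms]
= 252v + 378vw − 315uv − 126v^2 − 288uv − 432uvw + 360u^2v + 144uv^2 + 224 + 336w − 280u − 112v − 312u − 468uw + 390u^2 + 156uv + 64u^2 + 96u^2w − 80u^3 − 32u^2v − 112w − 168w^2 + 140uw + 56vw + 128uw + 192uw^2 − 160u^2w − 64uvw    [distributive law]
= 140v + 434vw − 447uv − 126v^2 − 496uvw + 328u^2v + 144uv^2 + 224 + 224w − 592u − 200uw + 454u^2 − 64u^2w − 80u^3 − 168w^2 + 192uw^2    [combine like terms]

140v + 434vw − 447uv − 126v^2 − 496uvw + 328u^2v + 144uv^2 + 224 + 224w − 592u − 200uw + 454u^2 − 64u^2w − 80u^3 − 168w^2 + 192uw^2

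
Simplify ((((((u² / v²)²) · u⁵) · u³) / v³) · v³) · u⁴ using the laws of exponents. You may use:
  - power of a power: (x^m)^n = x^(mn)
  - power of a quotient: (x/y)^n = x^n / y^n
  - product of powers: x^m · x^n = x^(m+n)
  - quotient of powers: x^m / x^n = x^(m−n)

u¹⁶v⁻⁴

((((((u² / v²)²) · u⁵) · u³) / v³) · v³) · u⁴
= (((((((u²)²) / ((v²)²)) · u⁵) · u³) / v³) · v³) · u⁴    [power of a quotient]
= (((((u⁴ / ((v²)²)) · u⁵) · u³) / v³) · v³) · u⁴    [power of a power]
= (((((u⁴ / v⁴) · u⁵) · u³) / v³) · v³) · u⁴    [power of a power]
= u¹⁶v⁻⁴    [quotient of powers; product of powers]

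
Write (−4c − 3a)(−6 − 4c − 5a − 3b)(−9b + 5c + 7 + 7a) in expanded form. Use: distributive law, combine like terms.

−132bc + 232c^2 + 168c + 482ac − 84bc^2 + 80c^3 + 272ac^2 − 159abc + 299a^2c − 108b^2c − 99ab + 126a + 231a^2 − 72a^2b + 105a^3 − 81ab^2

(−4c − 3a)(−6 − 4c − 5a − 3b)(−9b + 5c + 7 + 7a)
= (24c + 16c^2 + 20ac + 12bc + 18a + 12ac + 15a^2 + 9ab)(−9b + 5c + 7 + 7a)    [distributive law]
= (24c + 16c^2 + 32ac + 12bc + 18a + 15a^2 + 9ab)(−9b + 5c + 7 + 7a)    [combine like terms]
= −216bc + 120c^2 + 168c + 168ac − 144bc^2 + 80c^3 + 112c^2 + 112ac^2 − 288abc + 160ac^2 + 224ac + 224a^2c − 108b^2c + 60bc^2 + 84bc + 84abc − 162ab + 90ac + 126a + 126a^2 − 135a^2b + 75a^2c + 105a^2 + 105a^3 − 81ab^2 + 45abc + 63ab + 63a^2b    [distributive law]
= −132bc + 232c^2 + 168c + 482ac − 84bc^2 + 80c^3 + 272ac^2 − 159abc + 299a^2c − 108b^2c − 99ab + 126a + 231a^2 − 72a^2b + 105a^3 − 81ab^2    [combine like terms]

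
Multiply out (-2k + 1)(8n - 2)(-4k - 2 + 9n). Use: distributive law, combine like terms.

(-2k + 1)(8n - 2)(-4k - 2 + 9n)
= (-16kn + 4k + 8n - 2)(-4k - 2 + 9n)    [distributive law]
= 64k^2n + 32kn - 144kn^2 - 16k^2 - 8k + 36kn - 32kn - 16n + 72n^2 + 8k + 4 - 18n    [distributive law]
= 64k^2n + 36kn - 144kn^2 - 16k^2 - 34n + 72n^2 + 4    [combine like terms]

64k^2n + 36kn - 144kn^2 - 16k^2 - 34n + 72n^2 + 4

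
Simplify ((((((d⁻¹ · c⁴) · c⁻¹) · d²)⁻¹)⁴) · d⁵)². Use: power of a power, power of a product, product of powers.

((((((d⁻¹ · c⁴) · c⁻¹) · d²)⁻¹)⁴) · d⁵)²
= ((((((d⁻¹ · c⁴) · c⁻¹) · d²)⁻¹)⁴)²) · ((d⁵)²)    [power of a product]
= (((((d⁻¹ · c⁴) · c⁻¹) · d²)⁻¹)⁸) · ((d⁵)²)    [power of a power]
= ((((d⁻¹ · c⁴) · c⁻¹) · d²)⁻⁸) · ((d⁵)²)    [power of a power]
= ((((d⁻¹ · c⁴) · c⁻¹)⁻⁸) · ((d²)⁻⁸)) · ((d⁵)²)    [power of a product]
= ((((d⁻¹ · c⁴)⁻⁸) · ((c⁻¹)⁻⁸)) · ((d²)⁻⁸)) · ((d⁵)²)    [power of a product]
= (((((d⁻¹)⁻⁸) · ((c⁴)⁻⁸)) · ((c⁻¹)⁻⁸)) · ((d²)⁻⁸)) · ((d⁵)²)    [power of a product]
= (((d⁸ · ((c⁴)⁻⁸)) · ((c⁻¹)⁻⁸)) · ((d²)⁻⁸)) · ((d⁵)²)    [power of a power]
= (((d⁸ · c⁻³²) · ((c⁻¹)⁻⁸)) · ((d²)⁻⁸)) · ((d⁵)²)    [power of a power]
= (((d⁸ · c⁻³²) · c⁸) · ((d²)⁻⁸)) · ((d⁵)²)    [power of a power]
= (((d⁸ · c⁻³²) · c⁸) · d⁻¹⁶) · ((d⁵)²)    [power of a power]
= (((d⁸ · c⁻³²) · c⁸) · d⁻¹⁶) · d¹⁰    [power of a power]
= c⁻²⁴d²    [product of powers]

c⁻²⁴d²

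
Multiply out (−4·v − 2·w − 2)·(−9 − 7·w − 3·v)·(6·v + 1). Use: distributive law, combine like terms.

264·v^2 + 150·v + 204·v^2·w + 226·v·w + 72·v^3 + 32·w + 84·v·w^2 + 14·w^2 + 18

(−4·v − 2·w − 2)·(−9 − 7·w − 3·v)·(6·v + 1)
= (36·v + 28·v·w + 12·v^2 + 18·w + 14·w^2 + 6·v·w + 18 + 14·w + 6·v)·(6·v + 1)    [distributive law]
= (42·v + 34·v·w + 12·v^2 + 32·w + 14·w^2 + 18)·(6·v + 1)    [combine like terms]
= 252·v^2 + 42·v + 204·v^2·w + 34·v·w + 72·v^3 + 12·v^2 + 192·v·w + 32·w + 84·v·w^2 + 14·w^2 + 108·v + 18    [distributive law]
= 264·v^2 + 150·v + 204·v^2·w + 226·v·w + 72·v^3 + 32·w + 84·v·w^2 + 14·w^2 + 18    [combine like terms]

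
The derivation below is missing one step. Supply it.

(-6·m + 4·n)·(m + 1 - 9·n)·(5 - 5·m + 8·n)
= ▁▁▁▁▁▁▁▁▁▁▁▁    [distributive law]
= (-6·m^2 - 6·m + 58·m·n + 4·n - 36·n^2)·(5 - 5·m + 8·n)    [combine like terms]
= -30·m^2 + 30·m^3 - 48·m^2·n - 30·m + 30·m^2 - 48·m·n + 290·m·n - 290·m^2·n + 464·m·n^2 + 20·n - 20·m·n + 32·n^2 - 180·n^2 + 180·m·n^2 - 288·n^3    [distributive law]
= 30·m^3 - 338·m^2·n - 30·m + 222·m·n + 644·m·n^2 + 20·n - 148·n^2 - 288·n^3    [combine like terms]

After distributive law, the bracketed line is:

(-6·m^2 - 6·m + 54·m·n + 4·m·n + 4·n - 36·n^2)·(5 - 5·m + 8·n)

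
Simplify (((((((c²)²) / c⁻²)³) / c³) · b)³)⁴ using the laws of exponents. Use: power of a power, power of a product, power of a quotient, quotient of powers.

b¹²c¹⁸⁰

(((((((c²)²) / c⁻²)³) / c³) · b)³)⁴
= ((((((c²)²) / c⁻²)³) / c³) · b)¹²    [power of a power]
= ((((((c²)²) / c⁻²)³) / c³)¹²) · (b¹²)    [power of a product]
= ((((((c²)²) / c⁻²)³)¹²) / ((c³)¹²)) · (b¹²)    [power of a quotient]
= (((((c²)²) / c⁻²)³⁶) / ((c³)¹²)) · (b¹²)    [power of a power]
= (((((c²)²)³⁶) / ((c⁻²)³⁶)) / ((c³)¹²)) · (b¹²)    [power of a quotient]
= ((((c²)⁷²) / ((c⁻²)³⁶)) / ((c³)¹²)) · (b¹²)    [power of a power]
= ((c¹⁴⁴ / ((c⁻²)³⁶)) / ((c³)¹²)) · (b¹²)    [power of a power]
= ((c¹⁴⁴ / c⁻⁷²) / ((c³)¹²)) · (b¹²)    [power of a power]
= (c²¹⁶ / ((c³)¹²)) · (b¹²)    [quotient of powers]
= (c²¹⁶ / c³⁶) · (b¹²)    [power of a power]
= c¹⁸⁰ · (b¹²)    [quotient of powers]
= b¹²c¹⁸⁰    [rearrange]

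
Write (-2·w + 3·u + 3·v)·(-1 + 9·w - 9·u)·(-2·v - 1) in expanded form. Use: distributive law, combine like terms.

-31·v·w - 2·w + 36·v·w^2 + 18·w^2 - 90·u·v·w - 45·u·w + 33·u·v + 3·u + 54·u^2·v + 27·u^2 + 6·v^2 + 3·v - 54·v^2·w + 54·u·v^2

(-2·w + 3·u + 3·v)·(-1 + 9·w - 9·u)·(-2·v - 1)
= (2·w - 18·w^2 + 18·u·w - 3·u + 27·u·w - 27·u^2 - 3·v + 27·v·w - 27·u·v)·(-2·v - 1)    [distributive law]
= (2·w - 18·w^2 + 45·u·w - 3·u - 27·u^2 - 3·v + 27·v·w - 27·u·v)·(-2·v - 1)    [combine like terms]
= -4·v·w - 2·w + 36·v·w^2 + 18·w^2 - 90·u·v·w - 45·u·w + 6·u·v + 3·u + 54·u^2·v + 27·u^2 + 6·v^2 + 3·v - 54·v^2·w - 27·v·w + 54·u·v^2 + 27·u·v    [distributive law]
= -31·v·w - 2·w + 36·v·w^2 + 18·w^2 - 90·u·v·w - 45·u·w + 33·u·v + 3·u + 54·u^2·v + 27·u^2 + 6·v^2 + 3·v - 54·v^2·w + 54·u·v^2    [combine like terms]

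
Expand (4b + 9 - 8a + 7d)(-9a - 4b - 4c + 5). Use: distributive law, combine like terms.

(4b + 9 - 8a + 7d)(-9a - 4b - 4c + 5)
= -36ab - 16b² - 16bc + 20b - 81a - 36b - 36c + 45 + 72a² + 32ab + 32ac - 40a - 63ad - 28bd - 28cd + 35d    [distributive law]
= -4ab - 16b² - 16bc - 16b - 121a - 36c + 45 + 72a² + 32ac - 63ad - 28bd - 28cd + 35d    [combine like terms]

-4ab - 16b² - 16bc - 16b - 121a - 36c + 45 + 72a² + 32ac - 63ad - 28bd - 28cd + 35d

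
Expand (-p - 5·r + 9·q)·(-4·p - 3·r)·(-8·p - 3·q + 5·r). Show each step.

(-p - 5·r + 9·q)·(-4·p - 3·r)·(-8·p - 3·q + 5·r)
= (4·p^2 + 3·p·r + 20·p·r + 15·r^2 - 36·p·q - 27·q·r)·(-8·p - 3·q + 5·r)    [distributive law]
= (4·p^2 + 23·p·r + 15·r^2 - 36·p·q - 27·q·r)·(-8·p - 3·q + 5·r)    [combine like terms]
= -32·p^3 - 12·p^2·q + 20·p^2·r - 184·p^2·r - 69·p·q·r + 115·p·r^2 - 120·p·r^2 - 45·q·r^2 + 75·r^3 + 288·p^2·q + 108·p·q^2 - 180·p·q·r + 216·p·q·r + 81·q^2·r - 135·q·r^2    [distributive law]
= -32·p^3 + 276·p^2·q - 164·p^2·r - 33·p·q·r - 5·p·r^2 - 180·q·r^2 + 75·r^3 + 108·p·q^2 + 81·q^2·r    [combine like terms]

-32·p^3 + 276·p^2·q - 164·p^2·r - 33·p·q·r - 5·p·r^2 - 180·q·r^2 + 75·r^3 + 108·p·q^2 + 81·q^2·r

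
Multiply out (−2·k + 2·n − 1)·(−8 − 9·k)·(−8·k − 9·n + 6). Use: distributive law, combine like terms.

−92·k^2 − 205·k·n + 86·k − 144·k^3 − 18·k^2·n + 144·n^2 − 168·n + 162·k·n^2 + 48

(−2·k + 2·n − 1)·(−8 − 9·k)·(−8·k − 9·n + 6)
= (16·k + 18·k^2 − 16·n − 18·k·n + 8 + 9·k)·(−8·k − 9·n + 6)    [distributive law]
= (25·k + 18·k^2 − 16·n − 18·k·n + 8)·(−8·k − 9·n + 6)    [combine like terms]
= −200·k^2 − 225·k·n + 150·k − 144·k^3 − 162·k^2·n + 108·k^2 + 128·k·n + 144·n^2 − 96·n + 144·k^2·n + 162·k·n^2 − 108·k·n − 64·k − 72·n + 48    [distributive law]
= −92·k^2 − 205·k·n + 86·k − 144·k^3 − 18·k^2·n + 144·n^2 − 168·n + 162·k·n^2 + 48    [combine like terms]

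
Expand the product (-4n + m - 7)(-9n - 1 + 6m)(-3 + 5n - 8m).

227n^2 + 180n^3 - 453mn^2 - 166n - 652mn + 294m^2n + 73m + 326m^2 - 48m^3 - 21

(-4n + m - 7)(-9n - 1 + 6m)(-3 + 5n - 8m)
= (36n^2 + 4n - 24mn - 9mn - m + 6m^2 + 63n + 7 - 42m)(-3 + 5n - 8m)    [distributive law]
= (36n^2 + 67n - 33mn - 43m + 6m^2 + 7)(-3 + 5n - 8m)    [combine like terms]
= -108n^2 + 180n^3 - 288mn^2 - 201n + 335n^2 - 536mn + 99mn - 165mn^2 + 264m^2n + 129m - 215mn + 344m^2 - 18m^2 + 30m^2n - 48m^3 - 21 + 35n - 56m    [distributive law]
= 227n^2 + 180n^3 - 453mn^2 - 166n - 652mn + 294m^2n + 73m + 326m^2 - 48m^3 - 21    [combine like terms]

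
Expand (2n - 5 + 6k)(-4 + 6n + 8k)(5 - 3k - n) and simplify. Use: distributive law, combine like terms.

-210n + 438kn + 98n^2 - 88kn^2 - 12n^3 - 204k^2n + 100 - 380k + 432k^2 - 144k^3

(2n - 5 + 6k)(-4 + 6n + 8k)(5 - 3k - n)
= (-8n + 12n^2 + 16kn + 20 - 30n - 40k - 24k + 36kn + 48k^2)(5 - 3k - n)    [distributive law]
= (-38n + 12n^2 + 52kn + 20 - 64k + 48k^2)(5 - 3k - n)    [combine like terms]
= -190n + 114kn + 38n^2 + 60n^2 - 36kn^2 - 12n^3 + 260kn - 156k^2n - 52kn^2 + 100 - 60k - 20n - 320k + 192k^2 + 64kn + 240k^2 - 144k^3 - 48k^2n    [distributive law]
= -210n + 438kn + 98n^2 - 88kn^2 - 12n^3 - 204k^2n + 100 - 380k + 432k^2 - 144k^3    [combine like terms]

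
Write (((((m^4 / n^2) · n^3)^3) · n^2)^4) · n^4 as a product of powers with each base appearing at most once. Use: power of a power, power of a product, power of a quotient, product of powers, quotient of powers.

(((((m^4 / n^2) · n^3)^3) · n^2)^4) · n^4
= (((((m^4 / n^2) · n^3)^3)^4) · ((n^2)^4)) · n^4    [power of a product]
= ((((m^4 / n^2) · n^3)^12) · ((n^2)^4)) · n^4    [power of a power]
= ((((m^4 / n^2)^12) · ((n^3)^12)) · ((n^2)^4)) · n^4    [power of a product]
= (((((m^4)^12) / ((n^2)^12)) · ((n^3)^12)) · ((n^2)^4)) · n^4    [power of a quotient]
= (((m^48 / ((n^2)^12)) · ((n^3)^12)) · ((n^2)^4)) · n^4    [power of a power]
= (((m^48 / n^24) · ((n^3)^12)) · ((n^2)^4)) · n^4    [power of a power]
= (((m^48 / n^24) · n^36) · ((n^2)^4)) · n^4    [power of a power]
= (((m^48 / n^24) · n^36) · n^8) · n^4    [power of a power]
= m^48·n^24    [quotient of powers; product of powers]

m^48·n^24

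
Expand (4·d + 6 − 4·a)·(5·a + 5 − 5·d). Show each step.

(4·d + 6 − 4·a)·(5·a + 5 − 5·d)
= 20·a·d + 20·d − 20·d^2 + 30·a + 30 − 30·d − 20·a^2 − 20·a + 20·a·d    [distributive law]
= 40·a·d − 10·d − 20·d^2 + 10·a + 30 − 20·a^2    [combine like terms]

40·a·d − 10·d − 20·d^2 + 10·a + 30 − 20·a^2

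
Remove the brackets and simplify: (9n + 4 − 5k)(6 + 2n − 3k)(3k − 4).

(9n + 4 − 5k)(6 + 2n − 3k)(3k − 4)
= (54n + 18n² − 27kn + 24 + 8n − 12k − 30k − 10kn + 15k²)(3k − 4)    [distributive law]
= (62n + 18n² − 37kn + 24 − 42k + 15k²)(3k − 4)    [combine like terms]
= 186kn − 248n + 54kn² − 72n² − 111k²n + 148kn + 72k − 96 − 126k² + 168k + 45k³ − 60k²    [distributive law]
= 334kn − 248n + 54kn² − 72n² − 111k²n + 240k − 96 − 186k² + 45k³    [combine like terms]

334kn − 248n + 54kn² − 72n² − 111k²n + 240k − 96 − 186k² + 45k³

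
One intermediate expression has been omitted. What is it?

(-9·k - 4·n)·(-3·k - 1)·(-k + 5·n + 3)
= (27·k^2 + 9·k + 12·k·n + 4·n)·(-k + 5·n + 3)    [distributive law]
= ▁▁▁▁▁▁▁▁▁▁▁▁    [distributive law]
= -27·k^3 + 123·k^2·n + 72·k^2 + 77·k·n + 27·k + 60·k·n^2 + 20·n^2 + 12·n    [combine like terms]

Applying distributive law to the line above:

-27·k^3 + 135·k^2·n + 81·k^2 - 9·k^2 + 45·k·n + 27·k - 12·k^2·n + 60·k·n^2 + 36·k·n - 4·k·n + 20·n^2 + 12·n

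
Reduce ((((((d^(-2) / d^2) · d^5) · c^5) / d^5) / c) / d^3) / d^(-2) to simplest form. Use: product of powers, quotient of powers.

((((((d^(-2) / d^2) · d^5) · c^5) / d^5) / c) / d^3) / d^(-2)
= (((((d^(-4) · d^5) · c^5) / d^5) / c) / d^3) / d^(-2)    [quotient of powers]
= ((((d · c^5) / d^5) / c) / d^3) / d^(-2)    [product of powers]
= c^4d^(-5)    [quotient of powers; product of powers]

c^4d^(-5)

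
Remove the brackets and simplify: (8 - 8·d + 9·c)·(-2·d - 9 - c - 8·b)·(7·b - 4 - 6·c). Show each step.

(8 - 8·d + 9·c)·(-2·d - 9 - c - 8·b)·(7·b - 4 - 6·c)
= (-16·d - 72 - 8·c - 64·b + 16·d² + 72·d + 8·c·d + 64·b·d - 18·c·d - 81·c - 9·c² - 72·b·c)·(7·b - 4 - 6·c)    [distributive law]
= (56·d - 72 - 89·c - 64·b + 16·d² - 10·c·d + 64·b·d - 9·c² - 72·b·c)·(7·b - 4 - 6·c)    [combine like terms]
= 392·b·d - 224·d - 336·c·d - 504·b + 288 + 432·c - 623·b·c + 356·c + 534·c² - 448·b² + 256·b + 384·b·c + 112·b·d² - 64·d² - 96·c·d² - 70·b·c·d + 40·c·d + 60·c²·d + 448·b²·d - 256·b·d - 384·b·c·d - 63·b·c² + 36·c² + 54·c³ - 504·b²·c + 288·b·c + 432·b·c²    [distributive law]
= 136·b·d - 224·d - 296·c·d - 248·b + 288 + 788·c + 49·b·c + 570·c² - 448·b² + 112·b·d² - 64·d² - 96·c·d² - 454·b·c·d + 60·c²·d + 448·b²·d + 369·b·c² + 54·c³ - 504·b²·c    [combine like terms]

136·b·d - 224·d - 296·c·d - 248·b + 288 + 788·c + 49·b·c + 570·c² - 448·b² + 112·b·d² - 64·d² - 96·c·d² - 454·b·c·d + 60·c²·d + 448·b²·d + 369·b·c² + 54·c³ - 504·b²·c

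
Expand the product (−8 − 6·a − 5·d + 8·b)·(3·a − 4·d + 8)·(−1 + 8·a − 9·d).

(−8 − 6·a − 5·d + 8·b)·(3·a − 4·d + 8)·(−1 + 8·a − 9·d)
= (−24·a + 32·d − 64 − 18·a^2 + 24·a·d − 48·a − 15·a·d + 20·d^2 − 40·d + 24·a·b − 32·b·d + 64·b)·(−1 + 8·a − 9·d)    [distributive law]
= (−72·a − 8·d − 64 − 18·a^2 + 9·a·d + 20·d^2 + 24·a·b − 32·b·d + 64·b)·(−1 + 8·a − 9·d)    [combine like terms]
= 72·a − 576·a^2 + 648·a·d + 8·d − 64·a·d + 72·d^2 + 64 − 512·a + 576·d + 18·a^2 − 144·a^3 + 162·a^2·d − 9·a·d + 72·a^2·d − 81·a·d^2 − 20·d^2 + 160·a·d^2 − 180·d^3 − 24·a·b + 192·a^2·b − 216·a·b·d + 32·b·d − 256·a·b·d + 288·b·d^2 − 64·b + 512·a·b − 576·b·d    [distributive law]
= −440·a − 558·a^2 + 575·a·d + 584·d + 52·d^2 + 64 − 144·a^3 + 234·a^2·d + 79·a·d^2 − 180·d^3 + 488·a·b + 192·a^2·b − 472·a·b·d − 544·b·d + 288·b·d^2 − 64·b    [combine like terms]

−440·a − 558·a^2 + 575·a·d + 584·d + 52·d^2 + 64 − 144·a^3 + 234·a^2·d + 79·a·d^2 − 180·d^3 + 488·a·b + 192·a^2·b − 472·a·b·d − 544·b·d + 288·b·d^2 − 64·b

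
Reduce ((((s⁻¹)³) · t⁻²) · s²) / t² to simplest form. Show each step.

((((s⁻¹)³) · t⁻²) · s²) / t²
= ((s⁻³ · t⁻²) · s²) / t²    [power of a power]
= s⁻¹t⁻⁴    [quotient of powers; product of powers]

s⁻¹t⁻⁴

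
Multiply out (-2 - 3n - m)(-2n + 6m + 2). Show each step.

-2n - 14m - 4 + 6n^2 - 16mn - 6m^2

(-2 - 3n - m)(-2n + 6m + 2)
= 4n - 12m - 4 + 6n^2 - 18mn - 6n + 2mn - 6m^2 - 2m    [distributive law]
= -2n - 14m - 4 + 6n^2 - 16mn - 6m^2    [combine like terms]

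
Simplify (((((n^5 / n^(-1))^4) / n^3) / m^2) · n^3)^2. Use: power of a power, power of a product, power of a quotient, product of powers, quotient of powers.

m^(-4)n^48

(((((n^5 / n^(-1))^4) / n^3) / m^2) · n^3)^2
= (((((n^5 / n^(-1))^4) / n^3) / m^2)^2) · ((n^3)^2)    [power of a product]
= (((((n^5 / n^(-1))^4) / n^3)^2) / ((m^2)^2)) · ((n^3)^2)    [power of a quotient]
= (((((n^5 / n^(-1))^4)^2) / ((n^3)^2)) / ((m^2)^2)) · ((n^3)^2)    [power of a quotient]
= ((((n^5 / n^(-1))^8) / ((n^3)^2)) / ((m^2)^2)) · ((n^3)^2)    [power of a power]
= (((((n^5)^8) / ((n^(-1))^8)) / ((n^3)^2)) / ((m^2)^2)) · ((n^3)^2)    [power of a quotient]
= (((n^40 / ((n^(-1))^8)) / ((n^3)^2)) / ((m^2)^2)) · ((n^3)^2)    [power of a power]
= (((n^40 / n^(-8)) / ((n^3)^2)) / ((m^2)^2)) · ((n^3)^2)    [power of a power]
= ((n^48 / ((n^3)^2)) / ((m^2)^2)) · ((n^3)^2)    [quotient of powers]
= ((n^48 / n^6) / ((m^2)^2)) · ((n^3)^2)    [power of a power]
= (n^42 / ((m^2)^2)) · ((n^3)^2)    [quotient of powers]
= (n^42 / m^4) · ((n^3)^2)    [power of a power]
= (n^42 / m^4) · n^6    [power of a power]
= m^(-4)n^48    [quotient of powers; product of powers]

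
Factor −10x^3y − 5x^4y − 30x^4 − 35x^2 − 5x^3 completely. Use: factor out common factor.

5x^2(−2xy − x^2y − 6x^2 − 7 − x)

−10x^3y − 5x^4y − 30x^4 − 35x^2 − 5x^3
= 5(−2x^3y − x^4y − 6x^4 − 7x^2 − x^3)    [factor out 5]
= 5x^2(−2xy − x^2y − 6x^2 − 7 − x)    [factor out x^2]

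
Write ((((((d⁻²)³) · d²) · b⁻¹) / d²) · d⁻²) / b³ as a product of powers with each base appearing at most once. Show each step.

((((((d⁻²)³) · d²) · b⁻¹) / d²) · d⁻²) / b³
= ((((d⁻⁶ · d²) · b⁻¹) / d²) · d⁻²) / b³    [power of a power]
= (((d⁻⁴ · b⁻¹) / d²) · d⁻²) / b³    [product of powers]
= b⁻⁴d⁻⁸    [quotient of powers; product of powers]

b⁻⁴d⁻⁸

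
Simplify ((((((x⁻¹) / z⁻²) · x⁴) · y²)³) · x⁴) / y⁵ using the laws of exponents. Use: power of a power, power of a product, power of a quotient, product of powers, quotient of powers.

((((((x⁻¹) / z⁻²) · x⁴) · y²)³) · x⁴) / y⁵
= ((((((x⁻¹) / z⁻²) · x⁴)³) · ((y²)³)) · x⁴) / y⁵    [power of a product]
= ((((((x⁻¹) / z⁻²)³) · ((x⁴)³)) · ((y²)³)) · x⁴) / y⁵    [power of a product]
= ((((((x⁻¹)³) / ((z⁻²)³)) · ((x⁴)³)) · ((y²)³)) · x⁴) / y⁵    [power of a quotient]
= (((((x⁻³) / ((z⁻²)³)) · ((x⁴)³)) · ((y²)³)) · x⁴) / y⁵    [power of a power]
= ((((x⁻³ / z⁻⁶) · ((x⁴)³)) · ((y²)³)) · x⁴) / y⁵    [power of a power]
= ((((x⁻³ / z⁻⁶) · x¹²) · ((y²)³)) · x⁴) / y⁵    [power of a power]
= ((((x⁻³ / z⁻⁶) · x¹²) · y⁶) · x⁴) / y⁵    [power of a power]
= x¹³yz⁶    [quotient of powers; product of powers]

x¹³yz⁶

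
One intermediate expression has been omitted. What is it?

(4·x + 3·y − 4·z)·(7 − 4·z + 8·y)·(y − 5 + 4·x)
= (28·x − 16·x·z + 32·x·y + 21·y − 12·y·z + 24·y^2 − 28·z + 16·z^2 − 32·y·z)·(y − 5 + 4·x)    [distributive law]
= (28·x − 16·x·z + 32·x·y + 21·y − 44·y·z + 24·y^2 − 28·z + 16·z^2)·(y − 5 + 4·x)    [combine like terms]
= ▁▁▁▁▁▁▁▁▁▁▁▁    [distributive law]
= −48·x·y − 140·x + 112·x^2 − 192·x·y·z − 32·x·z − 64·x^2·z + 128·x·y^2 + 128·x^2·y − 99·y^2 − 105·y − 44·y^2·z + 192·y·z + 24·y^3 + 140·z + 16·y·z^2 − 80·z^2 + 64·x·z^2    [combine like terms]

Applying distributive law to the line above:

28·x·y − 140·x + 112·x^2 − 16·x·y·z + 80·x·z − 64·x^2·z + 32·x·y^2 − 160·x·y + 128·x^2·y + 21·y^2 − 105·y + 84·x·y − 44·y^2·z + 220·y·z − 176·x·y·z + 24·y^3 − 120·y^2 + 96·x·y^2 − 28·y·z + 140·z − 112·x·z + 16·y·z^2 − 80·z^2 + 64·x·z^2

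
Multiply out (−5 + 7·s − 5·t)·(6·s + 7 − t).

(−5 + 7·s − 5·t)·(6·s + 7 − t)
= −30·s − 35 + 5·t + 42·s² + 49·s − 7·s·t − 30·s·t − 35·t + 5·t²    [distributive law]
= 19·s − 35 − 30·t + 42·s² − 37·s·t + 5·t²    [combine like terms]

19·s − 35 − 30·t + 42·s² − 37·s·t + 5·t²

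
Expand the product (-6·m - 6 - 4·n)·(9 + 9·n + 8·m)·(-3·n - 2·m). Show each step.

(-6·m - 6 - 4·n)·(9 + 9·n + 8·m)·(-3·n - 2·m)
= (-54·m - 54·m·n - 48·m^2 - 54 - 54·n - 48·m - 36·n - 36·n^2 - 32·m·n)·(-3·n - 2·m)    [distributive law]
= (-102·m - 86·m·n - 48·m^2 - 54 - 90·n - 36·n^2)·(-3·n - 2·m)    [combine like terms]
= 306·m·n + 204·m^2 + 258·m·n^2 + 172·m^2·n + 144·m^2·n + 96·m^3 + 162·n + 108·m + 270·n^2 + 180·m·n + 108·n^3 + 72·m·n^2    [distributive law]
= 486·m·n + 204·m^2 + 330·m·n^2 + 316·m^2·n + 96·m^3 + 162·n + 108·m + 270·n^2 + 108·n^3    [combine like terms]

486·m·n + 204·m^2 + 330·m·n^2 + 316·m^2·n + 96·m^3 + 162·n + 108·m + 270·n^2 + 108·n^3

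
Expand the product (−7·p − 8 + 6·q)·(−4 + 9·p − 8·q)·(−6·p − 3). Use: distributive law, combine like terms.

(−7·p − 8 + 6·q)·(−4 + 9·p − 8·q)·(−6·p − 3)
= (28·p − 63·p^2 + 56·p·q + 32 − 72·p + 64·q − 24·q + 54·p·q − 48·q^2)·(−6·p − 3)    [distributive law]
= (−44·p − 63·p^2 + 110·p·q + 32 + 40·q − 48·q^2)·(−6·p − 3)    [combine like terms]
= 264·p^2 + 132·p + 378·p^3 + 189·p^2 − 660·p^2·q − 330·p·q − 192·p − 96 − 240·p·q − 120·q + 288·p·q^2 + 144·q^2    [distributive law]
= 453·p^2 − 60·p + 378·p^3 − 660·p^2·q − 570·p·q − 96 − 120·q + 288·p·q^2 + 144·q^2    [combine like terms]

453·p^2 − 60·p + 378·p^3 − 660·p^2·q − 570·p·q − 96 − 120·q + 288·p·q^2 + 144·q^2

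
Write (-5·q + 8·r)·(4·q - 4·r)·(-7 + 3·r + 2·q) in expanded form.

140·q² + 44·q²·r - 40·q³ - 364·q·r + 92·q·r² + 224·r² - 96·r³

(-5·q + 8·r)·(4·q - 4·r)·(-7 + 3·r + 2·q)
= (-20·q² + 20·q·r + 32·q·r - 32·r²)·(-7 + 3·r + 2·q)    [distributive law]
= (-20·q² + 52·q·r - 32·r²)·(-7 + 3·r + 2·q)    [combine like terms]
= 140·q² - 60·q²·r - 40·q³ - 364·q·r + 156·q·r² + 104·q²·r + 224·r² - 96·r³ - 64·q·r²    [distributive law]
= 140·q² + 44·q²·r - 40·q³ - 364·q·r + 92·q·r² + 224·r² - 96·r³    [combine like terms]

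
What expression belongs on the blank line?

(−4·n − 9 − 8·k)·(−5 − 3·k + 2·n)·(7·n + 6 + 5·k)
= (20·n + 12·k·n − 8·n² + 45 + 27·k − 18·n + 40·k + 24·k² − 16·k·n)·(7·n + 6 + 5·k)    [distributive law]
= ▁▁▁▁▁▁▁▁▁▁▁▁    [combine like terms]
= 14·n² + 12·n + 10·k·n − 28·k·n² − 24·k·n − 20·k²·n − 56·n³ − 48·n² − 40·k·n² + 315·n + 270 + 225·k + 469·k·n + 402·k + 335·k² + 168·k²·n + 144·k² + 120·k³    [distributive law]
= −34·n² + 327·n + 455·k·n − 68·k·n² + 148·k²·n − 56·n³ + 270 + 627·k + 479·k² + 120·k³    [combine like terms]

After combine like terms, the bracketed line is:

(2·n − 4·k·n − 8·n² + 45 + 67·k + 24·k²)·(7·n + 6 + 5·k)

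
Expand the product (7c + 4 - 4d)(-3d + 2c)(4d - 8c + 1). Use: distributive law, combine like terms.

-212cd² + 288c²d + 99cd - 112c³ - 50c² - 36d² - 12d + 8c + 48d³

(7c + 4 - 4d)(-3d + 2c)(4d - 8c + 1)
= (-21cd + 14c² - 12d + 8c + 12d² - 8cd)(4d - 8c + 1)    [distributive law]
= (-29cd + 14c² - 12d + 8c + 12d²)(4d - 8c + 1)    [combine like terms]
= -116cd² + 232c²d - 29cd + 56c²d - 112c³ + 14c² - 48d² + 96cd - 12d + 32cd - 64c² + 8c + 48d³ - 96cd² + 12d²    [distributive law]
= -212cd² + 288c²d + 99cd - 112c³ - 50c² - 36d² - 12d + 8c + 48d³    [combine like terms]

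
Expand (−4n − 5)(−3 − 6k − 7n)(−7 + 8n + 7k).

(−4n − 5)(−3 − 6k − 7n)(−7 + 8n + 7k)
= (12n + 24kn + 28n^2 + 15 + 30k + 35n)(−7 + 8n + 7k)    [distributive law]
= (47n + 24kn + 28n^2 + 15 + 30k)(−7 + 8n + 7k)    [combine like terms]
= −329n + 376n^2 + 329kn − 168kn + 192kn^2 + 168k^2n − 196n^2 + 224n^3 + 196kn^2 − 105 + 120n + 105k − 210k + 240kn + 210k^2    [distributive law]
= −209n + 180n^2 + 401kn + 388kn^2 + 168k^2n + 224n^3 − 105 − 105k + 210k^2    [combine like terms]

−209n + 180n^2 + 401kn + 388kn^2 + 168k^2n + 224n^3 − 105 − 105k + 210k^2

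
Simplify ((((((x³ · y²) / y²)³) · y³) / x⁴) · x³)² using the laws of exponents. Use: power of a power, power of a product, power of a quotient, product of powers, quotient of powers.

x¹⁶y⁶

((((((x³ · y²) / y²)³) · y³) / x⁴) · x³)²
= ((((((x³ · y²) / y²)³) · y³) / x⁴)²) · ((x³)²)    [power of a product]
= ((((((x³ · y²) / y²)³) · y³)²) / ((x⁴)²)) · ((x³)²)    [power of a quotient]
= ((((((x³ · y²) / y²)³)²) · ((y³)²)) / ((x⁴)²)) · ((x³)²)    [power of a product]
= (((((x³ · y²) / y²)⁶) · ((y³)²)) / ((x⁴)²)) · ((x³)²)    [power of a power]
= (((((x³ · y²)⁶) / ((y²)⁶)) · ((y³)²)) / ((x⁴)²)) · ((x³)²)    [power of a quotient]
= ((((((x³)⁶) · ((y²)⁶)) / ((y²)⁶)) · ((y³)²)) / ((x⁴)²)) · ((x³)²)    [power of a product]
= ((((x¹⁸ · ((y²)⁶)) / ((y²)⁶)) · ((y³)²)) / ((x⁴)²)) · ((x³)²)    [power of a power]
= ((((x¹⁸ · y¹²) / ((y²)⁶)) · ((y³)²)) / ((x⁴)²)) · ((x³)²)    [power of a power]
= ((((x¹⁸ · y¹²) / y¹²) · ((y³)²)) / ((x⁴)²)) · ((x³)²)    [power of a power]
= ((((x¹⁸ · y¹²) / y¹²) · y⁶) / ((x⁴)²)) · ((x³)²)    [power of a power]
= ((((x¹⁸ · y¹²) / y¹²) · y⁶) / x⁸) · ((x³)²)    [power of a power]
= ((((x¹⁸ · y¹²) / y¹²) · y⁶) / x⁸) · x⁶    [power of a power]
= x¹⁶y⁶    [quotient of powers; product of powers]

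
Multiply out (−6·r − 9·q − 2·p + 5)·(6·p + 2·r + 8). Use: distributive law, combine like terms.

−40·p·r − 12·r² − 38·r − 54·p·q − 18·q·r − 72·q − 12·p² + 14·p + 40

(−6·r − 9·q − 2·p + 5)·(6·p + 2·r + 8)
= −36·p·r − 12·r² − 48·r − 54·p·q − 18·q·r − 72·q − 12·p² − 4·p·r − 16·p + 30·p + 10·r + 40    [distributive law]
= −40·p·r − 12·r² − 38·r − 54·p·q − 18·q·r − 72·q − 12·p² + 14·p + 40    [combine like terms]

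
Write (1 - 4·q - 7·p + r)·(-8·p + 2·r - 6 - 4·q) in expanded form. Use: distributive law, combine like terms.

34·p - 4·r - 6 + 20·q + 60·p·q - 12·q·r + 16·q^2 + 56·p^2 - 22·p·r + 2·r^2

(1 - 4·q - 7·p + r)·(-8·p + 2·r - 6 - 4·q)
= -8·p + 2·r - 6 - 4·q + 32·p·q - 8·q·r + 24·q + 16·q^2 + 56·p^2 - 14·p·r + 42·p + 28·p·q - 8·p·r + 2·r^2 - 6·r - 4·q·r    [distributive law]
= 34·p - 4·r - 6 + 20·q + 60·p·q - 12·q·r + 16·q^2 + 56·p^2 - 22·p·r + 2·r^2    [combine like terms]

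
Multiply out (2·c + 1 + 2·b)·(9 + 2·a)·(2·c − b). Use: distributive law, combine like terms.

(2·c + 1 + 2·b)·(9 + 2·a)·(2·c − b)
= (18·c + 4·a·c + 9 + 2·a + 18·b + 4·a·b)·(2·c − b)    [distributive law]
= 36·c^2 − 18·b·c + 8·a·c^2 − 4·a·b·c + 18·c − 9·b + 4·a·c − 2·a·b + 36·b·c − 18·b^2 + 8·a·b·c − 4·a·b^2    [distributive law]
= 36·c^2 + 18·b·c + 8·a·c^2 + 4·a·b·c + 18·c − 9·b + 4·a·c − 2·a·b − 18·b^2 − 4·a·b^2    [combine like terms]

36·c^2 + 18·b·c + 8·a·c^2 + 4·a·b·c + 18·c − 9·b + 4·a·c − 2·a·b − 18·b^2 − 4·a·b^2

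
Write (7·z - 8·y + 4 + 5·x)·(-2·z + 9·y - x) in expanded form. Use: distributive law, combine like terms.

(7·z - 8·y + 4 + 5·x)·(-2·z + 9·y - x)
= -14·z² + 63·y·z - 7·x·z + 16·y·z - 72·y² + 8·x·y - 8·z + 36·y - 4·x - 10·x·z + 45·x·y - 5·x²    [distributive law]
= -14·z² + 79·y·z - 17·x·z - 72·y² + 53·x·y - 8·z + 36·y - 4·x - 5·x²    [combine like terms]

-14·z² + 79·y·z - 17·x·z - 72·y² + 53·x·y - 8·z + 36·y - 4·x - 5·x²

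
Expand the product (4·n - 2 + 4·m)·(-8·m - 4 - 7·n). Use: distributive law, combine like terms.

-60·m·n - 2·n - 28·n^2 + 8 - 32·m^2

(4·n - 2 + 4·m)·(-8·m - 4 - 7·n)
= -32·m·n - 16·n - 28·n^2 + 16·m + 8 + 14·n - 32·m^2 - 16·m - 28·m·n    [distributive law]
= -60·m·n - 2·n - 28·n^2 + 8 - 32·m^2    [combine like terms]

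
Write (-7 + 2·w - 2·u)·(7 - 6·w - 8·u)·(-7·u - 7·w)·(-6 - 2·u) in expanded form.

(-7 + 2·w - 2·u)·(7 - 6·w - 8·u)·(-7·u - 7·w)·(-6 - 2·u)
= (-49 + 42·w + 56·u + 14·w - 12·w² - 16·u·w - 14·u + 12·u·w + 16·u²)·(-7·u - 7·w)·(-6 - 2·u)    [distributive law]
= (-49 + 56·w + 42·u - 12·w² - 4·u·w + 16·u²)·(-7·u - 7·w)·(-6 - 2·u)    [combine like terms]
= (343·u + 343·w - 392·u·w - 392·w² - 294·u² - 294·u·w + 84·u·w² + 84·w³ + 28·u²·w + 28·u·w² - 112·u³ - 112·u²·w)·(-6 - 2·u)    [distributive law]
= (343·u + 343·w - 686·u·w - 392·w² - 294·u² + 112·u·w² + 84·w³ - 84·u²·w - 112·u³)·(-6 - 2·u)    [combine like terms]
= -2058·u - 686·u² - 2058·w - 686·u·w + 4116·u·w + 1372·u²·w + 2352·w² + 784·u·w² + 1764·u² + 588·u³ - 672·u·w² - 224·u²·w² - 504·w³ - 168·u·w³ + 504·u²·w + 168·u³·w + 672·u³ + 224·u⁴    [distributive law]
= -2058·u + 1078·u² - 2058·w + 3430·u·w + 1876·u²·w + 2352·w² + 112·u·w² + 1260·u³ - 224·u²·w² - 504·w³ - 168·u·w³ + 168·u³·w + 224·u⁴    [combine like terms]

-2058·u + 1078·u² - 2058·w + 3430·u·w + 1876·u²·w + 2352·w² + 112·u·w² + 1260·u³ - 224·u²·w² - 504·w³ - 168·u·w³ + 168·u³·w + 224·u⁴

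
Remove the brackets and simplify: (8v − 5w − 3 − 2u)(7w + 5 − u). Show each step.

(8v − 5w − 3 − 2u)(7w + 5 − u)
= 56vw + 40v − 8uv − 35w² − 25w + 5uw − 21w − 15 + 3u − 14uw − 10u + 2u²    [distributive law]
= 56vw + 40v − 8uv − 35w² − 46w − 9uw − 15 − 7u + 2u²    [combine like terms]

56vw + 40v − 8uv − 35w² − 46w − 9uw − 15 − 7u + 2u²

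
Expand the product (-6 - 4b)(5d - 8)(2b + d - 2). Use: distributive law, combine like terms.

(-6 - 4b)(5d - 8)(2b + d - 2)
= (-30d + 48 - 20bd + 32b)(2b + d - 2)    [distributive law]
= -60bd - 30d² + 60d + 96b + 48d - 96 - 40b²d - 20bd² + 40bd + 64b² + 32bd - 64b    [distributive law]
= 12bd - 30d² + 108d + 32b - 96 - 40b²d - 20bd² + 64b²    [combine like terms]

12bd - 30d² + 108d + 32b - 96 - 40b²d - 20bd² + 64b²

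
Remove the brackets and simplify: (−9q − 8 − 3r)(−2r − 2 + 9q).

(−9q − 8 − 3r)(−2r − 2 + 9q)
= 18qr + 18q − 81q^2 + 16r + 16 − 72q + 6r^2 + 6r − 27qr    [distributive law]
= −9qr − 54q − 81q^2 + 22r + 16 + 6r^2    [combine like terms]

−9qr − 54q − 81q^2 + 22r + 16 + 6r^2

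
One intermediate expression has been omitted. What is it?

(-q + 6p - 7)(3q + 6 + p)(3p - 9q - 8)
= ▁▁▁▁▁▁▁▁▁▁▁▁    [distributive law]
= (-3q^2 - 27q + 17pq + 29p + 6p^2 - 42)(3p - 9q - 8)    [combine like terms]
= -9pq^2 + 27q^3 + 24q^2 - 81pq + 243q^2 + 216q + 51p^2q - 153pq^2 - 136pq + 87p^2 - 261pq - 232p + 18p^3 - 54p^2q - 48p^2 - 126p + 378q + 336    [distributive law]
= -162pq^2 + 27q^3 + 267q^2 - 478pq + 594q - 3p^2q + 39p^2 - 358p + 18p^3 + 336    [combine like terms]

After distributive law, the bracketed line is:

(-3q^2 - 6q - pq + 18pq + 36p + 6p^2 - 21q - 42 - 7p)(3p - 9q - 8)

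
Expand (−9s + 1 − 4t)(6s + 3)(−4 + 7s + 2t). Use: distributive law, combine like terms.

69s² − 378s³ − 276s²t + 105s − 30st − 12 + 54t − 48st² − 24t²

(−9s + 1 − 4t)(6s + 3)(−4 + 7s + 2t)
= (−54s² − 27s + 6s + 3 − 24st − 12t)(−4 + 7s + 2t)    [distributive law]
= (−54s² − 21s + 3 − 24st − 12t)(−4 + 7s + 2t)    [combine like terms]
= 216s² − 378s³ − 108s²t + 84s − 147s² − 42st − 12 + 21s + 6t + 96st − 168s²t − 48st² + 48t − 84st − 24t²    [distributive law]
= 69s² − 378s³ − 276s²t + 105s − 30st − 12 + 54t − 48st² − 24t²    [combine like terms]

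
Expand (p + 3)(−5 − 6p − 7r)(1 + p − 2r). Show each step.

−38p − 29p^2 + 18pr − 6p^3 + 5p^2r + 14pr^2 − 15 + 9r + 42r^2

(p + 3)(−5 − 6p − 7r)(1 + p − 2r)
= (−5p − 6p^2 − 7pr − 15 − 18p − 21r)(1 + p − 2r)    [distributive law]
= (−23p − 6p^2 − 7pr − 15 − 21r)(1 + p − 2r)    [combine like terms]
= −23p − 23p^2 + 46pr − 6p^2 − 6p^3 + 12p^2r − 7pr − 7p^2r + 14pr^2 − 15 − 15p + 30r − 21r − 21pr + 42r^2    [distributive law]
= −38p − 29p^2 + 18pr − 6p^3 + 5p^2r + 14pr^2 − 15 + 9r + 42r^2    [combine like terms]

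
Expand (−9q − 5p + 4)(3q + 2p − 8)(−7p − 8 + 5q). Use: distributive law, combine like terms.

(−9q − 5p + 4)(3q + 2p − 8)(−7p − 8 + 5q)
= (−27q^2 − 18pq + 72q − 15pq − 10p^2 + 40p + 12q + 8p − 32)(−7p − 8 + 5q)    [distributive law]
= (−27q^2 − 33pq + 84q − 10p^2 + 48p − 32)(−7p − 8 + 5q)    [combine like terms]
= 189pq^2 + 216q^2 − 135q^3 + 231p^2q + 264pq − 165pq^2 − 588pq − 672q + 420q^2 + 70p^3 + 80p^2 − 50p^2q − 336p^2 − 384p + 240pq + 224p + 256 − 160q    [distributive law]
= 24pq^2 + 636q^2 − 135q^3 + 181p^2q − 84pq − 832q + 70p^3 − 256p^2 − 160p + 256    [combine like terms]

24pq^2 + 636q^2 − 135q^3 + 181p^2q − 84pq − 832q + 70p^3 − 256p^2 − 160p + 256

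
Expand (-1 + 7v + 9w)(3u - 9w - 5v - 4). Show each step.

(-1 + 7v + 9w)(3u - 9w - 5v - 4)
= -3u + 9w + 5v + 4 + 21uv - 63vw - 35v^2 - 28v + 27uw - 81w^2 - 45vw - 36w    [distributive law]
= -3u - 27w - 23v + 4 + 21uv - 108vw - 35v^2 + 27uw - 81w^2    [combine like terms]

-3u - 27w - 23v + 4 + 21uv - 108vw - 35v^2 + 27uw - 81w^2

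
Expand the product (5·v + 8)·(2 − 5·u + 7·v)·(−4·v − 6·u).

(5·v + 8)·(2 − 5·u + 7·v)·(−4·v − 6·u)
= (10·v − 25·u·v + 35·v^2 + 16 − 40·u + 56·v)·(−4·v − 6·u)    [distributive law]
= (66·v − 25·u·v + 35·v^2 + 16 − 40·u)·(−4·v − 6·u)    [combine like terms]
= −264·v^2 − 396·u·v + 100·u·v^2 + 150·u^2·v − 140·v^3 − 210·u·v^2 − 64·v − 96·u + 160·u·v + 240·u^2    [distributive law]
= −264·v^2 − 236·u·v − 110·u·v^2 + 150·u^2·v − 140·v^3 − 64·v − 96·u + 240·u^2    [combine like terms]

−264·v^2 − 236·u·v − 110·u·v^2 + 150·u^2·v − 140·v^3 − 64·v − 96·u + 240·u^2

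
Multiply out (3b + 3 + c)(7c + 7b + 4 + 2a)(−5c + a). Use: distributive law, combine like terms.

−140bc^2 − 2abc − 105b^2c + 21ab^2 − 165bc + 33ab + 6a^2b − 125c^2 − 5ac − 60c + 12a + 6a^2 − 35c^3 − 3ac^2 + 2a^2c

(3b + 3 + c)(7c + 7b + 4 + 2a)(−5c + a)
= (21bc + 21b^2 + 12b + 6ab + 21c + 21b + 12 + 6a + 7c^2 + 7bc + 4c + 2ac)(−5c + a)    [distributive law]
= (28bc + 21b^2 + 33b + 6ab + 25c + 12 + 6a + 7c^2 + 2ac)(−5c + a)    [combine like terms]
= −140bc^2 + 28abc − 105b^2c + 21ab^2 − 165bc + 33ab − 30abc + 6a^2b − 125c^2 + 25ac − 60c + 12a − 30ac + 6a^2 − 35c^3 + 7ac^2 − 10ac^2 + 2a^2c    [distributive law]
= −140bc^2 − 2abc − 105b^2c + 21ab^2 − 165bc + 33ab + 6a^2b − 125c^2 − 5ac − 60c + 12a + 6a^2 − 35c^3 − 3ac^2 + 2a^2c    [combine like terms]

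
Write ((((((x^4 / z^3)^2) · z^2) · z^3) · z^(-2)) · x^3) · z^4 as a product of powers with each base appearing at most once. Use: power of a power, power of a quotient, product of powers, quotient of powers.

x^11z

((((((x^4 / z^3)^2) · z^2) · z^3) · z^(-2)) · x^3) · z^4
= (((((((x^4)^2) / ((z^3)^2)) · z^2) · z^3) · z^(-2)) · x^3) · z^4    [power of a quotient]
= (((((x^8 / ((z^3)^2)) · z^2) · z^3) · z^(-2)) · x^3) · z^4    [power of a power]
= (((((x^8 / z^6) · z^2) · z^3) · z^(-2)) · x^3) · z^4    [power of a power]
= x^11z    [quotient of powers; product of powers]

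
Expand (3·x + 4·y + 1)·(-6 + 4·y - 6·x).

(3·x + 4·y + 1)·(-6 + 4·y - 6·x)
= -18·x + 12·x·y - 18·x^2 - 24·y + 16·y^2 - 24·x·y - 6 + 4·y - 6·x    [distributive law]
= -24·x - 12·x·y - 18·x^2 - 20·y + 16·y^2 - 6    [combine like terms]

-24·x - 12·x·y - 18·x^2 - 20·y + 16·y^2 - 6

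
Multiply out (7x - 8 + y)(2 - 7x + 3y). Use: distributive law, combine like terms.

70x - 49x^2 + 14xy - 16 - 22y + 3y^2

(7x - 8 + y)(2 - 7x + 3y)
= 14x - 49x^2 + 21xy - 16 + 56x - 24y + 2y - 7xy + 3y^2    [distributive law]
= 70x - 49x^2 + 14xy - 16 - 22y + 3y^2    [combine like terms]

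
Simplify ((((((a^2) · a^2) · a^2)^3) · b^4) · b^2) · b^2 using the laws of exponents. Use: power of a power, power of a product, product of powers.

a^18b^8

((((((a^2) · a^2) · a^2)^3) · b^4) · b^2) · b^2
= ((((((a^2) · a^2)^3) · ((a^2)^3)) · b^4) · b^2) · b^2    [power of a product]
= ((((((a^2)^3) · ((a^2)^3)) · ((a^2)^3)) · b^4) · b^2) · b^2    [power of a product]
= (((((a^6) · ((a^2)^3)) · ((a^2)^3)) · b^4) · b^2) · b^2    [power of a power]
= ((((a^6 · a^6) · ((a^2)^3)) · b^4) · b^2) · b^2    [power of a power]
= (((a^12 · ((a^2)^3)) · b^4) · b^2) · b^2    [product of powers]
= (((a^12 · a^6) · b^4) · b^2) · b^2    [power of a power]
= ((a^18 · b^4) · b^2) · b^2    [product of powers]
= a^18b^8    [product of powers]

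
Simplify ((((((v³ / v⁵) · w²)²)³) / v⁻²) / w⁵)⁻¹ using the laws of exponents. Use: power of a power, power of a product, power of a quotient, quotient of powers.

((((((v³ / v⁵) · w²)²)³) / v⁻²) / w⁵)⁻¹
= ((((((v³ / v⁵) · w²)²)³) / v⁻²)⁻¹) / ((w⁵)⁻¹)    [power of a quotient]
= ((((((v³ / v⁵) · w²)²)³)⁻¹) / ((v⁻²)⁻¹)) / ((w⁵)⁻¹)    [power of a quotient]
= (((((v³ / v⁵) · w²)²)⁻³) / ((v⁻²)⁻¹)) / ((w⁵)⁻¹)    [power of a power]
= ((((v³ / v⁵) · w²)⁻⁶) / ((v⁻²)⁻¹)) / ((w⁵)⁻¹)    [power of a power]
= ((((v³ / v⁵)⁻⁶) · ((w²)⁻⁶)) / ((v⁻²)⁻¹)) / ((w⁵)⁻¹)    [power of a product]
= (((((v³)⁻⁶) / ((v⁵)⁻⁶)) · ((w²)⁻⁶)) / ((v⁻²)⁻¹)) / ((w⁵)⁻¹)    [power of a quotient]
= (((v⁻¹⁸ / ((v⁵)⁻⁶)) · ((w²)⁻⁶)) / ((v⁻²)⁻¹)) / ((w⁵)⁻¹)    [power of a power]
= (((v⁻¹⁸ / v⁻³⁰) · ((w²)⁻⁶)) / ((v⁻²)⁻¹)) / ((w⁵)⁻¹)    [power of a power]
= ((v¹² · ((w²)⁻⁶)) / ((v⁻²)⁻¹)) / ((w⁵)⁻¹)    [quotient of powers]
= ((v¹² · w⁻¹²) / ((v⁻²)⁻¹)) / ((w⁵)⁻¹)    [power of a power]
= ((v¹² · w⁻¹²) / v²) / ((w⁵)⁻¹)    [power of a power]
= ((v¹² · w⁻¹²) / v²) / w⁻⁵    [power of a power]
= v¹⁰·w⁻⁷    [quotient of powers]

v¹⁰·w⁻⁷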